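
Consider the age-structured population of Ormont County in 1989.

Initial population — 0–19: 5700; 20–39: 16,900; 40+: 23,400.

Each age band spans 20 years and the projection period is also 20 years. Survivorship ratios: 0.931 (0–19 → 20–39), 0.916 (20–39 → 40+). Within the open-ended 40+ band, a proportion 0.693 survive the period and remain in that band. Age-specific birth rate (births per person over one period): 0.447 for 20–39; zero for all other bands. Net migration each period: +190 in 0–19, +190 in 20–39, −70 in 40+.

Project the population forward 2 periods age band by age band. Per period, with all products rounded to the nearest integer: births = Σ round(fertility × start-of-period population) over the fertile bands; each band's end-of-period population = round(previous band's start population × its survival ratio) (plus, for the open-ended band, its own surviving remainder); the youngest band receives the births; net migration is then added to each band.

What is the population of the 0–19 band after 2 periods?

2647

Numbering the bands 1..3 from youngest to oldest:
Period 1:
Births: 16900 * 0.447 = 7554
Band 2: 5700 * 0.931 = 5307
Band 3: 16900 * 0.916 + 23400 * 0.693 = 15480 + 16216 = 31696
Net migration: Band 1 + 190 → 7744; Band 2 + 190 → 5497; Band 3 − 70 → 31626
Giving 7744 / 5497 / 31626.
Period 2:
Births: 5497 * 0.447 = 2457
Band 2: 7744 * 0.931 = 7210
Band 3: 5497 * 0.916 + 31626 * 0.693 = 5035 + 21917 = 26952
Net migration: Band 1 + 190 → 2647; Band 2 + 190 → 7400; Band 3 − 70 → 26882
Giving 2647 / 7400 / 26882.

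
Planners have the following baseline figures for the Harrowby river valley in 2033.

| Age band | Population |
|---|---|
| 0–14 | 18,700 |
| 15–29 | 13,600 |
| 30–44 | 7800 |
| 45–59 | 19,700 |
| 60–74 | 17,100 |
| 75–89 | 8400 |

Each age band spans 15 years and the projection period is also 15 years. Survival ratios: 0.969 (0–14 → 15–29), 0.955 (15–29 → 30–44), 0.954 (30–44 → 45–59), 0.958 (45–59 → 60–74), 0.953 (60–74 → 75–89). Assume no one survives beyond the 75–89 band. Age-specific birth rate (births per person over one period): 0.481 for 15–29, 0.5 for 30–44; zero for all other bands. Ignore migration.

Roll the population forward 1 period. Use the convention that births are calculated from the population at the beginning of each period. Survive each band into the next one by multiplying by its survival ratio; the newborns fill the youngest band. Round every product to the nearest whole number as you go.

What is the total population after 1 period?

Period 1:
Births: 13600 × 0.481 = 6542 ; 7800 × 0.5 = 3900 → total 10442
15–29: 18700 × 0.969 = 18120
30–44: 13600 × 0.955 = 12988
45–59: 7800 × 0.954 = 7441
60–74: 19700 × 0.958 = 18873
75–89: 17100 × 0.953 = 16296
Population now: 0–14=10442, 15–29=18120, 30–44=12988, 45–59=7441, 60–74=18873, 75–89=16296
Total after period 1: 10442 + 18120 + 12988 + 7441 + 18873 + 16296 = 84160

84160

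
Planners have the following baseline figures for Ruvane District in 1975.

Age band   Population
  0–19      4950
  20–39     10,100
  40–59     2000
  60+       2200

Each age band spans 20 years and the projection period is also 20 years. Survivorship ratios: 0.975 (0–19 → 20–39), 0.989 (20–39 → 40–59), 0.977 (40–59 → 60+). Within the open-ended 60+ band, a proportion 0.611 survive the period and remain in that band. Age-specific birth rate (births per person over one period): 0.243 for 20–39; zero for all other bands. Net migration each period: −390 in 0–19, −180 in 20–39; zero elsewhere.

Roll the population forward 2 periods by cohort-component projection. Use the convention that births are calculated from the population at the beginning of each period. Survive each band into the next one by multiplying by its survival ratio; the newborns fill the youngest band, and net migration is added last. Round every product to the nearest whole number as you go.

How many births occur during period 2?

1129

Period 1:
Births: 10100 * 0.243 = 2454
20–39: 4950 * 0.975 = 4826
40–59: 10100 * 0.989 = 9989
60+: 2000 * 0.977 + 2200 * 0.611 = 1954 + 1344 = 3298
Net migration: 0–19 − 390 → 2064; 20–39 − 180 → 4646
Giving 2064 / 4646 / 9989 / 3298.
Period 2:
Births: 4646 * 0.243 = 1129
20–39: 2064 * 0.975 = 2012
40–59: 4646 * 0.989 = 4595
60+: 9989 * 0.977 + 3298 * 0.611 = 9759 + 2015 = 11774
Net migration: 0–19 − 390 → 739; 20–39 − 180 → 1832
Giving 739 / 1832 / 4595 / 11774.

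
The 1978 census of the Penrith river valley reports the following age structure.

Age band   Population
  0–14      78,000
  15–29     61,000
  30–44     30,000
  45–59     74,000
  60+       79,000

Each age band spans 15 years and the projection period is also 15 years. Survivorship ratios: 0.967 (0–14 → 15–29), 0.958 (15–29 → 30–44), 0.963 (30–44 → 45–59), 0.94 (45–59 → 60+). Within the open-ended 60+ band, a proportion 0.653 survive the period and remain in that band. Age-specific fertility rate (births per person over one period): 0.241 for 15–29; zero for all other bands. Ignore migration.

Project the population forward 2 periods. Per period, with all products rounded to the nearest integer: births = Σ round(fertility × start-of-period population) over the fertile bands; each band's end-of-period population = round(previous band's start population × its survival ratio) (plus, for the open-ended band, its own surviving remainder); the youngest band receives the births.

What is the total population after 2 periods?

267194

— Period 1 —
Births: 61000 × 0.241 = 14701
15–29: 78000 × 0.967 = 75426
30–44: 61000 × 0.958 = 58438
45–59: 30000 × 0.963 = 28890
60+: 74000 × 0.94 + 79000 × 0.653 = 69560 + 51587 = 121147
→ [14701, 75426, 58438, 28890, 121147]
— Period 2 —
Births: 75426 × 0.241 = 18178
15–29: 14701 × 0.967 = 14216
30–44: 75426 × 0.958 = 72258
45–59: 58438 × 0.963 = 56276
60+: 28890 × 0.94 + 121147 × 0.653 = 27157 + 79109 = 106266
→ [18178, 14216, 72258, 56276, 106266]
Total after period 2: 18178 + 14216 + 72258 + 56276 + 106266 = 267194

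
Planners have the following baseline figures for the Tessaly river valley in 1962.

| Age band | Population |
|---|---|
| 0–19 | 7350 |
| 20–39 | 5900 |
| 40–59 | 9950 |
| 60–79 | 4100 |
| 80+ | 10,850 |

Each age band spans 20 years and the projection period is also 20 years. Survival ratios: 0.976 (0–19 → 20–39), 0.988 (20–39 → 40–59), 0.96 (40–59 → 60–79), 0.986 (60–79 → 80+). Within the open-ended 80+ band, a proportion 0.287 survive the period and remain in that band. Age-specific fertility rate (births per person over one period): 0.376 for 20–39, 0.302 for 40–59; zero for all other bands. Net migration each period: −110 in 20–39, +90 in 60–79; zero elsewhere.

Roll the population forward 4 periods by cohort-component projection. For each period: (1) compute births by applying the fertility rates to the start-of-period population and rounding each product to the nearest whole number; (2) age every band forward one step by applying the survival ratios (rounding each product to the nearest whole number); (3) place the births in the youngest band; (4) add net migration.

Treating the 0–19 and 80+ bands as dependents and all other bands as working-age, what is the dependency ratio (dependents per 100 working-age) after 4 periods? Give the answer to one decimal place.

— Period 1 —
Births: 5900 × 0.376 = 2218 ; 9950 × 0.302 = 3005 → 5223
20–39: 7350 × 0.976 = 7174
40–59: 5900 × 0.988 = 5829
60–79: 9950 × 0.96 = 9552
80+: 4100 × 0.986 + 10850 × 0.287 = 4043 + 3114 = 7157
Net migration: 20–39 − 110 → 7064; 60–79 + 90 → 9642
Population now: 0–19=5223, 20–39=7064, 40–59=5829, 60–79=9642, 80+=7157
— Period 2 —
Births: 7064 × 0.376 = 2656 ; 5829 × 0.302 = 1760 → 4416
20–39: 5223 × 0.976 = 5098
40–59: 7064 × 0.988 = 6979
60–79: 5829 × 0.96 = 5596
80+: 9642 × 0.986 + 7157 × 0.287 = 9507 + 2054 = 11561
Net migration: 20–39 − 110 → 4988; 60–79 + 90 → 5686
Population now: 0–19=4416, 20–39=4988, 40–59=6979, 60–79=5686, 80+=11561
— Period 3 —
Births: 4988 × 0.376 = 1875 ; 6979 × 0.302 = 2108 → 3983
20–39: 4416 × 0.976 = 4310
40–59: 4988 × 0.988 = 4928
60–79: 6979 × 0.96 = 6700
80+: 5686 × 0.986 + 11561 × 0.287 = 5606 + 3318 = 8924
Net migration: 20–39 − 110 → 4200; 60–79 + 90 → 6790
Population now: 0–19=3983, 20–39=4200, 40–59=4928, 60–79=6790, 80+=8924
— Period 4 —
Births: 4200 × 0.376 = 1579 ; 4928 × 0.302 = 1488 → 3067
20–39: 3983 × 0.976 = 3887
40–59: 4200 × 0.988 = 4150
60–79: 4928 × 0.96 = 4731
80+: 6790 × 0.986 + 8924 × 0.287 = 6695 + 2561 = 9256
Net migration: 20–39 − 110 → 3777; 60–79 + 90 → 4821
Population now: 0–19=3067, 20–39=3777, 40–59=4150, 60–79=4821, 80+=9256
Dependents (band 0–19 + band 80+) = 3067 + 9256 = 12323; working-age = 12748; ratio = 12323/12748 × 100 = 96.7

96.7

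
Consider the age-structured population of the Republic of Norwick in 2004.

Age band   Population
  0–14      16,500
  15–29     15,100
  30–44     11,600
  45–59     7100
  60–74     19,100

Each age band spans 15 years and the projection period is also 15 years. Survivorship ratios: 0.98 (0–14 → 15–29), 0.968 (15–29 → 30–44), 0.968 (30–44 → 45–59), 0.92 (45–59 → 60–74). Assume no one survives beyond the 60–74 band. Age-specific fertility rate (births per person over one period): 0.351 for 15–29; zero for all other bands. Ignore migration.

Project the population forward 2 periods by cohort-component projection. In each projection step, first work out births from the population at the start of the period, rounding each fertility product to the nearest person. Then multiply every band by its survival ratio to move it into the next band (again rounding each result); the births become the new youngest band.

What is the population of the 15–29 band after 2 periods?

Numbering the bands 1..5 from youngest to oldest:
Period 1.
Births: 15100 × 0.351 = 5300
Band 2: 16500 × 0.98 = 16170
Band 3: 15100 × 0.968 = 14617
Band 4: 11600 × 0.968 = 11229
Band 5: 7100 × 0.92 = 6532
End of period: [5300, 16170, 14617, 11229, 6532]
Period 2.
Births: 16170 × 0.351 = 5676
Band 2: 5300 × 0.98 = 5194
Band 3: 16170 × 0.968 = 15653
Band 4: 14617 × 0.968 = 14149
Band 5: 11229 × 0.92 = 10331
End of period: [5676, 5194, 15653, 14149, 10331]

5194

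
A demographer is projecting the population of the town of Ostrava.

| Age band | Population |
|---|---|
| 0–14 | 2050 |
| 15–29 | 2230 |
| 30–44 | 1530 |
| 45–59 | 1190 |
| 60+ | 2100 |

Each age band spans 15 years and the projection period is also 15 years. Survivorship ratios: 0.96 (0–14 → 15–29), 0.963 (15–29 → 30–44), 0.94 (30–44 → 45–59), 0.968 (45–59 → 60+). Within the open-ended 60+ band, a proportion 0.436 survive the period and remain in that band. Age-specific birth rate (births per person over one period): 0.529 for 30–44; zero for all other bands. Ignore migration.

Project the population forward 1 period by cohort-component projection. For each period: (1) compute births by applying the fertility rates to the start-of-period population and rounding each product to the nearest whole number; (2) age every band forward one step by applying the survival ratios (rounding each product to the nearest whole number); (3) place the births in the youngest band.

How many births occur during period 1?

809

[period 1]
Births: 1530 * 0.529 = 809
15–29: 2050 * 0.96 = 1968
30–44: 2230 * 0.963 = 2147
45–59: 1530 * 0.94 = 1438
60+: 1190 * 0.968 + 2100 * 0.436 = 1152 + 916 = 2068
Population now: 0–14=809, 15–29=1968, 30–44=2147, 45–59=1438, 60+=2068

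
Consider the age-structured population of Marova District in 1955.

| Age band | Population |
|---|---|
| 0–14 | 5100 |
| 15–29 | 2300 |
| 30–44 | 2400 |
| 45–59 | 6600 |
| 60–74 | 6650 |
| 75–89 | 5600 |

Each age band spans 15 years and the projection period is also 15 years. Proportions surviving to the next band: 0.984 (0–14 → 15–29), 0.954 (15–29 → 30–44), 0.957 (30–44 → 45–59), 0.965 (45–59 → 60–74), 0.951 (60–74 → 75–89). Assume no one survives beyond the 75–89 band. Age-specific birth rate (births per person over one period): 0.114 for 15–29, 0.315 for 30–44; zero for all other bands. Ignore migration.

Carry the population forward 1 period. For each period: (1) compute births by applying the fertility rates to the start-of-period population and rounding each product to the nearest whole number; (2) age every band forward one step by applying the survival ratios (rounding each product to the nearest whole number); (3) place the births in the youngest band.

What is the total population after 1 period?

Let group 1 be 0–14 through group 6 = 75–89.
After projecting period 1:
Births: 2300 * 0.114 = 262  |  2400 * 0.315 = 756 ⇒ total 1018
Group 2: 5100 * 0.984 = 5018
Group 3: 2300 * 0.954 = 2194
Group 4: 2400 * 0.957 = 2297
Group 5: 6600 * 0.965 = 6369
Group 6: 6650 * 0.951 = 6324
End of period: [1018, 5018, 2194, 2297, 6369, 6324]
Total after period 1: 1018 + 5018 + 2194 + 2297 + 6369 + 6324 = 23220

23220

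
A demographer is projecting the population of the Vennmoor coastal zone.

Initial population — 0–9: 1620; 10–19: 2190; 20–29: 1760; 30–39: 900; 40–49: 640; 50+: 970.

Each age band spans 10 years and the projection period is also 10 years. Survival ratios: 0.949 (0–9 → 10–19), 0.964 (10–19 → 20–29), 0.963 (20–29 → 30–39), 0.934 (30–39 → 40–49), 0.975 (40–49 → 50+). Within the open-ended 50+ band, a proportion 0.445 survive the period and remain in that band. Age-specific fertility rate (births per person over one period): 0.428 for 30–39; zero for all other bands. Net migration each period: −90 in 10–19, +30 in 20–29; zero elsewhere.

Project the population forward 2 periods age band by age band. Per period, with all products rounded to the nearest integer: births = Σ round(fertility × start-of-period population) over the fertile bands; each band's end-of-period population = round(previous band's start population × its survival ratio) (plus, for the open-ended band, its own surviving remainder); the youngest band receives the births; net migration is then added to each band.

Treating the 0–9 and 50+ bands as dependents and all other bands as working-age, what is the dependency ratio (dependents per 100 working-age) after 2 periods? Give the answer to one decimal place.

Numbering the groups 1..6 from youngest to oldest:
[period 1]
Births: 900 * 0.428 = 385
Group 2: 1620 * 0.949 = 1537
Group 3: 2190 * 0.964 = 2111
Group 4: 1760 * 0.963 = 1695
Group 5: 900 * 0.934 = 841
Group 6: 640 * 0.975 + 970 * 0.445 = 624 + 432 = 1056
Net migration: Group 2 − 90 → 1447; Group 3 + 30 → 2141
→ [385, 1447, 2141, 1695, 841, 1056]
[period 2]
Births: 1695 * 0.428 = 725
Group 2: 385 * 0.949 = 365
Group 3: 1447 * 0.964 = 1395
Group 4: 2141 * 0.963 = 2062
Group 5: 1695 * 0.934 = 1583
Group 6: 841 * 0.975 + 1056 * 0.445 = 820 + 470 = 1290
Net migration: Group 2 − 90 → 275; Group 3 + 30 → 1425
→ [725, 275, 1425, 2062, 1583, 1290]
Dependents (band 0–9 + band 50+) = 725 + 1290 = 2015; working-age = 5345; ratio = 2015/5345 × 100 = 37.7

37.7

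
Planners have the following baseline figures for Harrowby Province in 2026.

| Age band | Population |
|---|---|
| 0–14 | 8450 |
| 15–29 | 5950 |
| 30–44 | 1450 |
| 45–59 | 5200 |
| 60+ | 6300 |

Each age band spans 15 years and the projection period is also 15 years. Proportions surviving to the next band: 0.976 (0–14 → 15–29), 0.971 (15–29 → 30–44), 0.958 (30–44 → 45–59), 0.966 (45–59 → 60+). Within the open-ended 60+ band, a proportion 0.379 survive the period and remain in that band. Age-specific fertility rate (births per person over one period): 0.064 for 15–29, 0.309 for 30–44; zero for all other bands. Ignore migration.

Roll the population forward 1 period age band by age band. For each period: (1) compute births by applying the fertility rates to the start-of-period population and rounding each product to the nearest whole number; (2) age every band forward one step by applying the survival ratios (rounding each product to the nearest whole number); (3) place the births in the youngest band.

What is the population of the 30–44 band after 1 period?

5777

Call the bands 1 to 5, youngest first.
— Period 1 —
Births: 5950 * 0.064 = 381 ; 1450 * 0.309 = 448 — total 829
Band 2: 8450 * 0.976 = 8247
Band 3: 5950 * 0.971 = 5777
Band 4: 1450 * 0.958 = 1389
Band 5: 5200 * 0.966 + 6300 * 0.379 = 5023 + 2388 = 7411
End of period: [829, 8247, 5777, 1389, 7411]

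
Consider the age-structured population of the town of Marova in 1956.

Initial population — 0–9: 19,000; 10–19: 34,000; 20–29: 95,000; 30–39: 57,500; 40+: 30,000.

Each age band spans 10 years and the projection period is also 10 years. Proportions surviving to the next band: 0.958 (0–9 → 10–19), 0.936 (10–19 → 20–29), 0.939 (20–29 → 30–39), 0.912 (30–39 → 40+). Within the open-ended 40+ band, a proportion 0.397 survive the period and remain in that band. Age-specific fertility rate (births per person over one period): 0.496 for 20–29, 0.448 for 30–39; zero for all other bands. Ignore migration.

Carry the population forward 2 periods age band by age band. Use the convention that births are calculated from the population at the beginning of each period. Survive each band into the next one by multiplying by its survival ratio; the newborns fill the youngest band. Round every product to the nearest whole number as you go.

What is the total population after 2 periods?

279390

Let group 1 be 0–9 through group 5 = 40+.
Period 1:
Births: 95000 × 0.496 = 47120  |  57500 × 0.448 = 25760 ⇒ total 72880
Group 2: 19000 × 0.958 = 18202
Group 3: 34000 × 0.936 = 31824
Group 4: 95000 × 0.939 = 89205
Group 5: 57500 × 0.912 + 30000 × 0.397 = 52440 + 11910 = 64350
→ [72880, 18202, 31824, 89205, 64350]
Period 2:
Births: 31824 × 0.496 = 15785  |  89205 × 0.448 = 39964 ⇒ total 55749
Group 2: 72880 × 0.958 = 69819
Group 3: 18202 × 0.936 = 17037
Group 4: 31824 × 0.939 = 29883
Group 5: 89205 × 0.912 + 64350 × 0.397 = 81355 + 25547 = 106902
→ [55749, 69819, 17037, 29883, 106902]
Total after period 2: 55749 + 69819 + 17037 + 29883 + 106902 = 279390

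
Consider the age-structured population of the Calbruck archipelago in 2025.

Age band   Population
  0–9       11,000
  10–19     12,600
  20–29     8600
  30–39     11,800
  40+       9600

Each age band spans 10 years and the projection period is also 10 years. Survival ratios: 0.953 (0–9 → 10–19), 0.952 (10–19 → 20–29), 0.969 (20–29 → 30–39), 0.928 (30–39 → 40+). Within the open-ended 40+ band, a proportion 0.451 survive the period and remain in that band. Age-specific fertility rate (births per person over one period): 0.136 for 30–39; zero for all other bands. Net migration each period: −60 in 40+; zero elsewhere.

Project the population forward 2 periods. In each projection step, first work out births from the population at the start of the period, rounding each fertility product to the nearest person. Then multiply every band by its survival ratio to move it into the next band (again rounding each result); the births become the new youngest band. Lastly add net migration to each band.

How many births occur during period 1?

[period 1]
Births: 11800 × 0.136 = 1605
10–19: 11000 × 0.953 = 10483
20–29: 12600 × 0.952 = 11995
30–39: 8600 × 0.969 = 8333
40+: 11800 × 0.928 + 9600 × 0.451 = 10950 + 4330 = 15280
Net migration: 40+ − 60 → 15220
Giving 1605 / 10483 / 11995 / 8333 / 15220.

1605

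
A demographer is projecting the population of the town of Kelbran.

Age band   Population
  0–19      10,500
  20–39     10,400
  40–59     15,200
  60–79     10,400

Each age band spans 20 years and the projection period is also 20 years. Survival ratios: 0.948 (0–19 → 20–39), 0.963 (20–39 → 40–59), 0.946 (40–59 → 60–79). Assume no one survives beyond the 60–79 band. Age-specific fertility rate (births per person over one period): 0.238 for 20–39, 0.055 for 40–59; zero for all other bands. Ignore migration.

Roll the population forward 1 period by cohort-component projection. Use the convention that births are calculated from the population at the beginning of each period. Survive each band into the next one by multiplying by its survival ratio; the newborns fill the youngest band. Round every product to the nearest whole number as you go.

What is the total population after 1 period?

37659

After projecting period 1:
Births: 10400 * 0.238 = 2475 ; 15200 * 0.055 = 836 → 3311
20–39: 10500 * 0.948 = 9954
40–59: 10400 * 0.963 = 10015
60–79: 15200 * 0.946 = 14379
Population now: 0–19=3311, 20–39=9954, 40–59=10015, 60–79=14379
Total after period 1: 3311 + 9954 + 10015 + 14379 = 37659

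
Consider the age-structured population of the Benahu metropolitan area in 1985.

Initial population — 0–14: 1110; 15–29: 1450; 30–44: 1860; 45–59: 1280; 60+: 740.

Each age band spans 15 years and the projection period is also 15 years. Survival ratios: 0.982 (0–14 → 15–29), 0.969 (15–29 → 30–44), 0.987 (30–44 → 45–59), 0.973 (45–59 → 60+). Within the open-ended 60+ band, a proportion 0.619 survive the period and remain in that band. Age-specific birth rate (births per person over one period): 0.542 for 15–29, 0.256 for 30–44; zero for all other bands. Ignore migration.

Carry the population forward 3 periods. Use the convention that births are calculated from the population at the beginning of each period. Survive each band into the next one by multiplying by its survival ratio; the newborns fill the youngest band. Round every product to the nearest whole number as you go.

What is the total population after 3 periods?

7227

(Groups numbered youngest = 1 to oldest = 5.)
After projecting period 1:
Births: 1450 × 0.542 = 786 ; 1860 × 0.256 = 476 → 1262
Group 2: 1110 × 0.982 = 1090
Group 3: 1450 × 0.969 = 1405
Group 4: 1860 × 0.987 = 1836
Group 5: 1280 × 0.973 + 740 × 0.619 = 1245 + 458 = 1703
Giving 1262 / 1090 / 1405 / 1836 / 1703.
After projecting period 2:
Births: 1090 × 0.542 = 591 ; 1405 × 0.256 = 360 → 951
Group 2: 1262 × 0.982 = 1239
Group 3: 1090 × 0.969 = 1056
Group 4: 1405 × 0.987 = 1387
Group 5: 1836 × 0.973 + 1703 × 0.619 = 1786 + 1054 = 2840
Giving 951 / 1239 / 1056 / 1387 / 2840.
After projecting period 3:
Births: 1239 × 0.542 = 672 ; 1056 × 0.256 = 270 → 942
Group 2: 951 × 0.982 = 934
Group 3: 1239 × 0.969 = 1201
Group 4: 1056 × 0.987 = 1042
Group 5: 1387 × 0.973 + 2840 × 0.619 = 1350 + 1758 = 3108
Giving 942 / 934 / 1201 / 1042 / 3108.
Total after period 3: 942 + 934 + 1201 + 1042 + 3108 = 7227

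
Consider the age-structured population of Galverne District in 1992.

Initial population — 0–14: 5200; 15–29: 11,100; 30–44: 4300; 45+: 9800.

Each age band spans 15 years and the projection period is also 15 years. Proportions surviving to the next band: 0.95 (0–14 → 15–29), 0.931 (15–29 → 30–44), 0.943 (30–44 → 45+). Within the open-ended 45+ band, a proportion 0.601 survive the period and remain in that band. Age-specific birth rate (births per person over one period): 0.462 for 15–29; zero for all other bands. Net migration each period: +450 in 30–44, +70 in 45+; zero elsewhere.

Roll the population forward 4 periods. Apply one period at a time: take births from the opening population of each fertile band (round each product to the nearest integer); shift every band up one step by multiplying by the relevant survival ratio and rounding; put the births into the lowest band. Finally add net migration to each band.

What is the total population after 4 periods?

19156

[period 1]
Births: 11100 * 0.462 = 5128
15–29: 5200 * 0.95 = 4940
30–44: 11100 * 0.931 = 10334
45+: 4300 * 0.943 + 9800 * 0.601 = 4055 + 5890 = 9945
Net migration: 30–44 + 450 → 10784; 45+ + 70 → 10015
Giving 5128 / 4940 / 10784 / 10015.
[period 2]
Births: 4940 * 0.462 = 2282
15–29: 5128 * 0.95 = 4872
30–44: 4940 * 0.931 = 4599
45+: 10784 * 0.943 + 10015 * 0.601 = 10169 + 6019 = 16188
Net migration: 30–44 + 450 → 5049; 45+ + 70 → 16258
Giving 2282 / 4872 / 5049 / 16258.
[period 3]
Births: 4872 * 0.462 = 2251
15–29: 2282 * 0.95 = 2168
30–44: 4872 * 0.931 = 4536
45+: 5049 * 0.943 + 16258 * 0.601 = 4761 + 9771 = 14532
Net migration: 30–44 + 450 → 4986; 45+ + 70 → 14602
Giving 2251 / 2168 / 4986 / 14602.
[period 4]
Births: 2168 * 0.462 = 1002
15–29: 2251 * 0.95 = 2138
30–44: 2168 * 0.931 = 2018
45+: 4986 * 0.943 + 14602 * 0.601 = 4702 + 8776 = 13478
Net migration: 30–44 + 450 → 2468; 45+ + 70 → 13548
Giving 1002 / 2138 / 2468 / 13548.
Total after period 4: 1002 + 2138 + 2468 + 13548 = 19156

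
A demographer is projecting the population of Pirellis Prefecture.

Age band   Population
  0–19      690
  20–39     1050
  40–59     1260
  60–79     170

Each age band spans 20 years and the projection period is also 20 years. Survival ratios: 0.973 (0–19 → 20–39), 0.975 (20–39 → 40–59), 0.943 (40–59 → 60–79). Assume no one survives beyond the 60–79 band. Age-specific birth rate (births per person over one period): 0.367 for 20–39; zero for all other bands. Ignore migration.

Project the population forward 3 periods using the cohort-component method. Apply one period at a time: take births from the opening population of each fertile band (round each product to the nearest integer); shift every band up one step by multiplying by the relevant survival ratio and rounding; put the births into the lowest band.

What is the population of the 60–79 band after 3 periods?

Period 1.
Births: 1050 * 0.367 = 385
20–39: 690 * 0.973 = 671
40–59: 1050 * 0.975 = 1024
60–79: 1260 * 0.943 = 1188
End of period: [385, 671, 1024, 1188]
Period 2.
Births: 671 * 0.367 = 246
20–39: 385 * 0.973 = 375
40–59: 671 * 0.975 = 654
60–79: 1024 * 0.943 = 966
End of period: [246, 375, 654, 966]
Period 3.
Births: 375 * 0.367 = 138
20–39: 246 * 0.973 = 239
40–59: 375 * 0.975 = 366
60–79: 654 * 0.943 = 617
End of period: [138, 239, 366, 617]

617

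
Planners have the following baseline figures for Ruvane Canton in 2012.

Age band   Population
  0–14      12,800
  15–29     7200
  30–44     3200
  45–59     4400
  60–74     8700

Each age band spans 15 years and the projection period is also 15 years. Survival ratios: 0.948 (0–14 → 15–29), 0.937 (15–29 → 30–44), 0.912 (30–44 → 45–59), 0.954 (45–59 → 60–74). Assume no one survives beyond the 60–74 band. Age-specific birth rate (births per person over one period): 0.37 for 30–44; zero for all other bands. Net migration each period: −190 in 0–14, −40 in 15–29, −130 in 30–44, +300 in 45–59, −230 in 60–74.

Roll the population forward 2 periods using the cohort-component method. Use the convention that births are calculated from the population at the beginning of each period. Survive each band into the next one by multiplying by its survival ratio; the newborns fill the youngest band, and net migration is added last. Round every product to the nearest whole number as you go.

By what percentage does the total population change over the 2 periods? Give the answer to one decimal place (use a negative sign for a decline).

Numbering the bands 1..5 from youngest to oldest:
Period 1:
Births: 3200 × 0.37 = 1184
Band 2: 12800 × 0.948 = 12134
Band 3: 7200 × 0.937 = 6746
Band 4: 3200 × 0.912 = 2918
Band 5: 4400 × 0.954 = 4198
Net migration: Band 1 − 190 → 994; Band 2 − 40 → 12094; Band 3 − 130 → 6616; Band 4 + 300 → 3218; Band 5 − 230 → 3968
End of period: [994, 12094, 6616, 3218, 3968]
Period 2:
Births: 6616 × 0.37 = 2448
Band 2: 994 × 0.948 = 942
Band 3: 12094 × 0.937 = 11332
Band 4: 6616 × 0.912 = 6034
Band 5: 3218 × 0.954 = 3070
Net migration: Band 1 − 190 → 2258; Band 2 − 40 → 902; Band 3 − 130 → 11202; Band 4 + 300 → 6334; Band 5 − 230 → 2840
End of period: [2258, 902, 11202, 6334, 2840]
Total: 36300 → 23536; change = -12764; percentage change = -35.2%

-35.2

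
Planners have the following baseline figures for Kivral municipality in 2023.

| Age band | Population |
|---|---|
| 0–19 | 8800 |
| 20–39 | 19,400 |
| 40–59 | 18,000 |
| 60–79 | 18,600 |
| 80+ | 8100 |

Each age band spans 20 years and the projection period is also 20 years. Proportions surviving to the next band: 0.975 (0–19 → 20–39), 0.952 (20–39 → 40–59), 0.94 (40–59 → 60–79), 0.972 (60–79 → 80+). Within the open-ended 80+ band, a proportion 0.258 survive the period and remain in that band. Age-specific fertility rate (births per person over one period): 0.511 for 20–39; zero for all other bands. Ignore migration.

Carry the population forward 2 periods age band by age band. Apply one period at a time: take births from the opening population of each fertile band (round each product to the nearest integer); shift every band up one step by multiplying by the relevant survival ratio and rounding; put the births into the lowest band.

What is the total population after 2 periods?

Let band 1 be 0–19 through band 5 = 80+.
Period 1:
Births: 19400 * 0.511 = 9913
Band 2: 8800 * 0.975 = 8580
Band 3: 19400 * 0.952 = 18469
Band 4: 18000 * 0.94 = 16920
Band 5: 18600 * 0.972 + 8100 * 0.258 = 18079 + 2090 = 20169
→ [9913, 8580, 18469, 16920, 20169]
Period 2:
Births: 8580 * 0.511 = 4384
Band 2: 9913 * 0.975 = 9665
Band 3: 8580 * 0.952 = 8168
Band 4: 18469 * 0.94 = 17361
Band 5: 16920 * 0.972 + 20169 * 0.258 = 16446 + 5204 = 21650
→ [4384, 9665, 8168, 17361, 21650]
Total after period 2: 4384 + 9665 + 8168 + 17361 + 21650 = 61228

61228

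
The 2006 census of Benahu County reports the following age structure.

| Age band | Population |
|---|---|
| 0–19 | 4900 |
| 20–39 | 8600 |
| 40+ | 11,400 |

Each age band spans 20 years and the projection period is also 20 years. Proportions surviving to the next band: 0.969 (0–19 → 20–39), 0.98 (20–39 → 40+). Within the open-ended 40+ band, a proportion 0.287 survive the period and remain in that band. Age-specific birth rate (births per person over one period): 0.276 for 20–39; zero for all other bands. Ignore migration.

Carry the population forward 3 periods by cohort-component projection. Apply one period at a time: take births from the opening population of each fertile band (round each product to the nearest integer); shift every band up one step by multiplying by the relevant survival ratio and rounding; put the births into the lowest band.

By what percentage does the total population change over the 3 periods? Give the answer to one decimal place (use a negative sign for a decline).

Let group 1 be 0–19 through group 3 = 40+.
After projecting period 1:
Births: 8600 × 0.276 = 2374
Group 2: 4900 × 0.969 = 4748
Group 3: 8600 × 0.98 + 11400 × 0.287 = 8428 + 3272 = 11700
End of period: [2374, 4748, 11700]
After projecting period 2:
Births: 4748 × 0.276 = 1310
Group 2: 2374 × 0.969 = 2300
Group 3: 4748 × 0.98 + 11700 × 0.287 = 4653 + 3358 = 8011
End of period: [1310, 2300, 8011]
After projecting period 3:
Births: 2300 × 0.276 = 635
Group 2: 1310 × 0.969 = 1269
Group 3: 2300 × 0.98 + 8011 × 0.287 = 2254 + 2299 = 4553
End of period: [635, 1269, 4553]
Total: 24900 → 6457; change = -18443; percentage change = -74.1%

-74.1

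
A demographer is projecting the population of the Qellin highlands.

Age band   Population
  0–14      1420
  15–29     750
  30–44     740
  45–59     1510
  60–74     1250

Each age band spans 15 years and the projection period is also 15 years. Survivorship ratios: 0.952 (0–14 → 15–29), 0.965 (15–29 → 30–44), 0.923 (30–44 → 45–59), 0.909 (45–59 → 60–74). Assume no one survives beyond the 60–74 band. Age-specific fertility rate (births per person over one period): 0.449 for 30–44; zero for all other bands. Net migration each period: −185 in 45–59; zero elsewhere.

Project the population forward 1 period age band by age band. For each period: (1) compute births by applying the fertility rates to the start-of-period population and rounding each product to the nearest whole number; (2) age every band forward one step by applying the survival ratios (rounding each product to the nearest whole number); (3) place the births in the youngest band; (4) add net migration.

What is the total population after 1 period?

Let group 1 be 0–14 through group 5 = 60–74.
After projecting period 1:
Births: 740 * 0.449 = 332
Group 2: 1420 * 0.952 = 1352
Group 3: 750 * 0.965 = 724
Group 4: 740 * 0.923 = 683
Group 5: 1510 * 0.909 = 1373
Net migration: Group 4 − 185 → 498
Population now: 0–14=332, 15–29=1352, 30–44=724, 45–59=498, 60–74=1373
Total after period 1: 332 + 1352 + 724 + 498 + 1373 = 4279

4279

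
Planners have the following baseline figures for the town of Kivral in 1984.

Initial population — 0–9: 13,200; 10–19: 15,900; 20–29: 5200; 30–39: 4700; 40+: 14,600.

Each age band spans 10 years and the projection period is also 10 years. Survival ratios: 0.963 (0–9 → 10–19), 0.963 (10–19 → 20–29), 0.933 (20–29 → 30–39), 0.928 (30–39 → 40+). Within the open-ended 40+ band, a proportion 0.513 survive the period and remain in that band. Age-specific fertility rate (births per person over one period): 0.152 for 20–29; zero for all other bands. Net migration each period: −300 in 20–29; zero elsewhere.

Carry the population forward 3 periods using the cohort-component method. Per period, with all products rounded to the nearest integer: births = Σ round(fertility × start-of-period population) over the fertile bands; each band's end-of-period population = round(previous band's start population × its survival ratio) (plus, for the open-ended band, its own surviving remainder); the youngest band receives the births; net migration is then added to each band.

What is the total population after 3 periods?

Call the bands 1 to 5, youngest first.
[period 1]
Births: 5200 × 0.152 = 790
Band 2: 13200 × 0.963 = 12712
Band 3: 15900 × 0.963 = 15312
Band 4: 5200 × 0.933 = 4852
Band 5: 4700 × 0.928 + 14600 × 0.513 = 4362 + 7490 = 11852
Net migration: Band 3 − 300 → 15012
Giving 790 / 12712 / 15012 / 4852 / 11852.
[period 2]
Births: 15012 × 0.152 = 2282
Band 2: 790 × 0.963 = 761
Band 3: 12712 × 0.963 = 12242
Band 4: 15012 × 0.933 = 14006
Band 5: 4852 × 0.928 + 11852 × 0.513 = 4503 + 6080 = 10583
Net migration: Band 3 − 300 → 11942
Giving 2282 / 761 / 11942 / 14006 / 10583.
[period 3]
Births: 11942 × 0.152 = 1815
Band 2: 2282 × 0.963 = 2198
Band 3: 761 × 0.963 = 733
Band 4: 11942 × 0.933 = 11142
Band 5: 14006 × 0.928 + 10583 × 0.513 = 12998 + 5429 = 18427
Net migration: Band 3 − 300 → 433
Giving 1815 / 2198 / 433 / 11142 / 18427.
Total after period 3: 1815 + 2198 + 433 + 11142 + 18427 = 34015

34015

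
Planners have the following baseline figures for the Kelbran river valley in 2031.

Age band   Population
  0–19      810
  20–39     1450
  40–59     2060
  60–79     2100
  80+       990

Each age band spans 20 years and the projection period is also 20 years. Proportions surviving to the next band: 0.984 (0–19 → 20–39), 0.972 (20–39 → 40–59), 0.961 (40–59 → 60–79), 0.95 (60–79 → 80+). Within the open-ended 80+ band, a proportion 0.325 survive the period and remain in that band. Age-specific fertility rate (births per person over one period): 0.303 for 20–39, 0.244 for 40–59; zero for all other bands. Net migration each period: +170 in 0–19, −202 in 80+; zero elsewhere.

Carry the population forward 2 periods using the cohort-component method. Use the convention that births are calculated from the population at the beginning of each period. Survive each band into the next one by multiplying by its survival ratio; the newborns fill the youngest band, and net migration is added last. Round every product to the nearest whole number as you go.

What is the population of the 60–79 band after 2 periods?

1354

Period 1.
Births: 1450 × 0.303 = 439 ; 2060 × 0.244 = 503 → total 942
20–39: 810 × 0.984 = 797
40–59: 1450 × 0.972 = 1409
60–79: 2060 × 0.961 = 1980
80+: 2100 × 0.95 + 990 × 0.325 = 1995 + 322 = 2317
Net migration: 0–19 + 170 → 1112; 80+ − 202 → 2115
Giving 1112 / 797 / 1409 / 1980 / 2115.
Period 2.
Births: 797 × 0.303 = 241 ; 1409 × 0.244 = 344 → total 585
20–39: 1112 × 0.984 = 1094
40–59: 797 × 0.972 = 775
60–79: 1409 × 0.961 = 1354
80+: 1980 × 0.95 + 2115 × 0.325 = 1881 + 687 = 2568
Net migration: 0–19 + 170 → 755; 80+ − 202 → 2366
Giving 755 / 1094 / 775 / 1354 / 2366.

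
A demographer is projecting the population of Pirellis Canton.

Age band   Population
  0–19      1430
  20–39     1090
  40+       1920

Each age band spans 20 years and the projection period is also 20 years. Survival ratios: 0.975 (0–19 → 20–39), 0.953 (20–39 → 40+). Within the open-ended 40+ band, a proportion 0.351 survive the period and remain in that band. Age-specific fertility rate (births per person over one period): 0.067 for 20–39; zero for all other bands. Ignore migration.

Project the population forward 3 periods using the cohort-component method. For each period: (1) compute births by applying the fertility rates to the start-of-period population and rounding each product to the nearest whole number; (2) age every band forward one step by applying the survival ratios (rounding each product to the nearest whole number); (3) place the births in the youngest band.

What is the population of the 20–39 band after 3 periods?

[period 1]
Births: 1090 × 0.067 = 73
20–39: 1430 × 0.975 = 1394
40+: 1090 × 0.953 + 1920 × 0.351 = 1039 + 674 = 1713
End of period: [73, 1394, 1713]
[period 2]
Births: 1394 × 0.067 = 93
20–39: 73 × 0.975 = 71
40+: 1394 × 0.953 + 1713 × 0.351 = 1328 + 601 = 1929
End of period: [93, 71, 1929]
[period 3]
Births: 71 × 0.067 = 5
20–39: 93 × 0.975 = 91
40+: 71 × 0.953 + 1929 × 0.351 = 68 + 677 = 745
End of period: [5, 91, 745]

91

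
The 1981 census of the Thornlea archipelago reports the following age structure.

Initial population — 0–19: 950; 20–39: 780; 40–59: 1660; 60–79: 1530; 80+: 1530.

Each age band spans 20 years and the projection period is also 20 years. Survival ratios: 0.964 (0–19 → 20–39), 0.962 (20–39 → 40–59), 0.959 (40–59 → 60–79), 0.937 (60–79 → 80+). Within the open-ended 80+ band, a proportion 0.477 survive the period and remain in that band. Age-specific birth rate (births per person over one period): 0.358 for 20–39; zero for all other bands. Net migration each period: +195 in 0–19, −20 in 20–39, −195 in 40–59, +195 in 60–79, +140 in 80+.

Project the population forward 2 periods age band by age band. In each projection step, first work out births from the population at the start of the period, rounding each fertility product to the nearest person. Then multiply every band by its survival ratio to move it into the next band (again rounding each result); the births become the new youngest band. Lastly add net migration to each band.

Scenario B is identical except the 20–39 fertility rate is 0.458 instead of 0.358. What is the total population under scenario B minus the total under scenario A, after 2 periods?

Call the groups 1 to 5, youngest first.
Period 1:
Births: 780 × 0.358 = 279
Group 2: 950 × 0.964 = 916
Group 3: 780 × 0.962 = 750
Group 4: 1660 × 0.959 = 1592
Group 5: 1530 × 0.937 + 1530 × 0.477 = 1434 + 730 = 2164
Net migration: Group 1 + 195 → 474; Group 2 − 20 → 896; Group 3 − 195 → 555; Group 4 + 195 → 1787; Group 5 + 140 → 2304
Population now: 0–19=474, 20–39=896, 40–59=555, 60–79=1787, 80+=2304
Period 2:
Births: 896 × 0.358 = 321
Group 2: 474 × 0.964 = 457
Group 3: 896 × 0.962 = 862
Group 4: 555 × 0.959 = 532
Group 5: 1787 × 0.937 + 2304 × 0.477 = 1674 + 1099 = 2773
Net migration: Group 1 + 195 → 516; Group 2 − 20 → 437; Group 3 − 195 → 667; Group 4 + 195 → 727; Group 5 + 140 → 2913
Population now: 0–19=516, 20–39=437, 40–59=667, 60–79=727, 80+=2913
Scenario A total after 2 periods: 5260
Scenario B projection —
Period 1:
Births: 780 × 0.458 = 357
Group 2: 950 × 0.964 = 916
Group 3: 780 × 0.962 = 750
Group 4: 1660 × 0.959 = 1592
Group 5: 1530 × 0.937 + 1530 × 0.477 = 1434 + 730 = 2164
Net migration: Group 1 + 195 → 552; Group 2 − 20 → 896; Group 3 − 195 → 555; Group 4 + 195 → 1787; Group 5 + 140 → 2304
Population now: 0–19=552, 20–39=896, 40–59=555, 60–79=1787, 80+=2304
Period 2:
Births: 896 × 0.458 = 410
Group 2: 552 × 0.964 = 532
Group 3: 896 × 0.962 = 862
Group 4: 555 × 0.959 = 532
Group 5: 1787 × 0.937 + 2304 × 0.477 = 1674 + 1099 = 2773
Net migration: Group 1 + 195 → 605; Group 2 − 20 → 512; Group 3 − 195 → 667; Group 4 + 195 → 727; Group 5 + 140 → 2913
Population now: 0–19=605, 20–39=512, 40–59=667, 60–79=727, 80+=2913
Scenario B total after 2 periods: 5424
Difference B − A = 5424 − 5260 = 164

164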